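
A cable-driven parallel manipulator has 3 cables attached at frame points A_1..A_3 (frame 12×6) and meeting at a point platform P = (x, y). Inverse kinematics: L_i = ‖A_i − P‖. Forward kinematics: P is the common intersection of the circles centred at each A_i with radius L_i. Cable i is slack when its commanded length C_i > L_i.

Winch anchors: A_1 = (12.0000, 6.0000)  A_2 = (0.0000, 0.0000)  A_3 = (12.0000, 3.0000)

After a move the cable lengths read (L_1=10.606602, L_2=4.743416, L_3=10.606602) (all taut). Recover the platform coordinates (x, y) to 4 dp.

(1.5000, 4.5000)

each cable: (A_i−P)·(A_i−P) = L_i²; let k_i = ‖A_i‖²−L_i²
k_1 = 144.0000+36.0000−112.5000 = 67.5000
row 1: 24.0000x + 12.0000y = 90.0000  (k_2=-22.5000)
row 2: 0.0000x + 6.0000y = 27.0000  (k_3=40.5000)
Cramer on rows 1–2 → x = 1.5000, y = 4.5000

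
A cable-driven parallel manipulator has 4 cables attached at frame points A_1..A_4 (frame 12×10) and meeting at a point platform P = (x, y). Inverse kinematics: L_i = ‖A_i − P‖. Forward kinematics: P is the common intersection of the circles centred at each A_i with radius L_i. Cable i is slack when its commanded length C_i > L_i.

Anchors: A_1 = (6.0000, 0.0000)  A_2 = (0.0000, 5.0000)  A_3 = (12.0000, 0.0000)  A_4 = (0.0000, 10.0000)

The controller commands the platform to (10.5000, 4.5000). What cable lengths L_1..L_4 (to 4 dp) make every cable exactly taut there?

L_1: Δ = A_1−P = (-4.5000, -4.5000) → ‖Δ‖ = √40.5000 = 6.3640
L_2: Δ = A_2−P = (-10.5000, 0.5000) → ‖Δ‖ = √110.5000 = 10.5119
L_3: Δ = A_3−P = (1.5000, -4.5000) → ‖Δ‖ = √22.5000 = 4.7434
L_4: Δ = A_4−P = (-10.5000, 5.5000) → ‖Δ‖ = √140.5000 = 11.8533

(6.3640, 10.5119, 4.7434, 11.8533)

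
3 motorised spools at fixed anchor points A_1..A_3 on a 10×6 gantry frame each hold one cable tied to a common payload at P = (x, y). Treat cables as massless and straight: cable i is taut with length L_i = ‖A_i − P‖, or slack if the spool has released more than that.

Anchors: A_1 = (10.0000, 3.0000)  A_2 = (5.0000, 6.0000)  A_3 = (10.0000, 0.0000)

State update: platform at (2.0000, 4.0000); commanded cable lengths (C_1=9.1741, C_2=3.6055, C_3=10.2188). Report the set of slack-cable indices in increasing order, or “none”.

i=1: geometric 8.0623 vs commanded 9.1741 ⇒ slack
i=2: geometric 3.6056 vs commanded 3.6055 ⇒ taut
i=3: geometric 8.9443 vs commanded 10.2188 ⇒ slack

1, 3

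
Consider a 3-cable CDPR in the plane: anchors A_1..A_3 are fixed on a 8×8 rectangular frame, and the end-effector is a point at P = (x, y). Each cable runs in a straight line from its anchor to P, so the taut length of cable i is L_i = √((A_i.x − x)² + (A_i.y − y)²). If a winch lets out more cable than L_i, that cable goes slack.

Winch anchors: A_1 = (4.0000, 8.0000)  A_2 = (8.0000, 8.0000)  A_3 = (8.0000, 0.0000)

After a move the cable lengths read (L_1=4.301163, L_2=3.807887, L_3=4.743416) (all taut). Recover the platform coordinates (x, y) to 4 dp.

(6.5000, 4.5000)

circle eqns → linear via eq_j − eq_1; set c_j = A_j·A_j − L_j²
c_1 = 16.0000+64.0000−18.5000 = 61.5000
-8.0000·x + 0.0000·y = c_1−c_2 = -52.0000
-8.0000·x + 16.0000·y = c_1−c_3 = 20.0000
solve first two rows → x=6.5000, y=4.5000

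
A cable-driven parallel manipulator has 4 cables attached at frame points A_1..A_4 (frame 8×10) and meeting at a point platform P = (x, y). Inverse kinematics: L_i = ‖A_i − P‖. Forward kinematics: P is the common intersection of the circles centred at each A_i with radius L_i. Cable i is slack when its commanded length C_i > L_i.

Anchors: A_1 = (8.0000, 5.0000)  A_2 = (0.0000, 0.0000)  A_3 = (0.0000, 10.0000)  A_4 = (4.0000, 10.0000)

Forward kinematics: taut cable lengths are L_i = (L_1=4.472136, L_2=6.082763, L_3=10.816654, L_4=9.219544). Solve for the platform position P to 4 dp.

(6.0000, 1.0000)

expand ‖A_i−P‖²=L_i² and subtract eq 1 (q_i ≔ ‖A_i‖²−L_i²)
q_1 = 64.0000+25.0000−20.0000 = 69.0000
eq1−eq2 → [16.0000  10.0000]·P = 106.0000
eq1−eq3 → [16.0000  -10.0000]·P = 86.0000
eq1−eq4 → [8.0000  -10.0000]·P = 38.0000
2×2 solve → P = (6.0000, 1.0000)
check cable 4: ‖A_4−P‖² = 85.0000 ≈ L_4² = 85.0000 ✓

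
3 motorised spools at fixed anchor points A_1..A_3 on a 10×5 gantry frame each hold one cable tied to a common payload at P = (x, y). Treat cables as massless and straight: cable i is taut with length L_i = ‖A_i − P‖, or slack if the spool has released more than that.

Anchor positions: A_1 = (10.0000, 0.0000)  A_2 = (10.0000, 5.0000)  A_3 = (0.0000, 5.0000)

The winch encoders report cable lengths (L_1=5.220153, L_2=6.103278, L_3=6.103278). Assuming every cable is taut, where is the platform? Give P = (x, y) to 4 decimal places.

(5.0000, 1.5000)

expand ‖A_i−P‖²=L_i² and subtract eq 1 (c_i ≔ ‖A_i‖²−L_i²)
c_1 = 100.0000+0.0000−27.2500 = 72.7500
eq1−eq2 → [0.0000  -10.0000]·P = -15.0000
eq1−eq3 → [20.0000  -10.0000]·P = 85.0000
2×2 solve → P = (5.0000, 1.5000)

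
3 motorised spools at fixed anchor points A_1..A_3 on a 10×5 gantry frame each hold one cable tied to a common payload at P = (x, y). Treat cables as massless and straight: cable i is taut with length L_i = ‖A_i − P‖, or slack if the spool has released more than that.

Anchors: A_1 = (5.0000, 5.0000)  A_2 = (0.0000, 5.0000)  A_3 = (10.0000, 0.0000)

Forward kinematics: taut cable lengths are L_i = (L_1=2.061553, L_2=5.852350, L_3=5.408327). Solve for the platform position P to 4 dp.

(5.5000, 3.0000)

each cable: (A_i−P)·(A_i−P) = L_i²; let q_i = ‖A_i‖²−L_i²
q_1 = 25.0000+25.0000−4.2500 = 45.7500
row 1: 10.0000x + 0.0000y = 55.0000  (q_2=-9.2500)
row 2: -10.0000x + 10.0000y = -25.0000  (q_3=70.7500)
Cramer on rows 1–2 → x = 5.5000, y = 3.0000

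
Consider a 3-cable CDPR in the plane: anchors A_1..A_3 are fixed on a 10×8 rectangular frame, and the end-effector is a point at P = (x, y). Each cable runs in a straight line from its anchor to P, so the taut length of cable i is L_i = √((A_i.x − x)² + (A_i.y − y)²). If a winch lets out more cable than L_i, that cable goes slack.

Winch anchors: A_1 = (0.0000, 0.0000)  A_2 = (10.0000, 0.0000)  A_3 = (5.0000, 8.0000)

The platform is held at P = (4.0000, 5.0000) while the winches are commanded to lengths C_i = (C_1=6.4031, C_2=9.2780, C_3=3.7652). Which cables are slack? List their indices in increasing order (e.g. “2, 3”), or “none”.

2, 3

cable 1: √((-4.0000)²+(-5.0000)²)=6.4031, C_1=6.4031: taut
cable 2: √((6.0000)²+(-5.0000)²)=7.8102, C_2=9.2780: slack
cable 3: √((1.0000)²+(3.0000)²)=3.1623, C_3=3.7652: slack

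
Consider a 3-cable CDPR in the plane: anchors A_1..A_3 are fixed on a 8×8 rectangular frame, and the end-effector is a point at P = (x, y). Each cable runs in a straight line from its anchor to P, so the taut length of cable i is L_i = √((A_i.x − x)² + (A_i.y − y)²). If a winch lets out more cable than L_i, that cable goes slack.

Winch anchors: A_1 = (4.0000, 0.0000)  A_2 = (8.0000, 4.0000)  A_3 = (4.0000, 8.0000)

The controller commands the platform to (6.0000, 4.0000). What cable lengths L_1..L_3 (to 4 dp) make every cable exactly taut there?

cable 1: Δx=-2.0000, Δy=-4.0000; L_1 = √(Δx²+Δy²) = 4.4721
cable 2: Δx=2.0000, Δy=0.0000; L_2 = √(Δx²+Δy²) = 2.0000
cable 3: Δx=-2.0000, Δy=4.0000; L_3 = √(Δx²+Δy²) = 4.4721

(4.4721, 2.0000, 4.4721)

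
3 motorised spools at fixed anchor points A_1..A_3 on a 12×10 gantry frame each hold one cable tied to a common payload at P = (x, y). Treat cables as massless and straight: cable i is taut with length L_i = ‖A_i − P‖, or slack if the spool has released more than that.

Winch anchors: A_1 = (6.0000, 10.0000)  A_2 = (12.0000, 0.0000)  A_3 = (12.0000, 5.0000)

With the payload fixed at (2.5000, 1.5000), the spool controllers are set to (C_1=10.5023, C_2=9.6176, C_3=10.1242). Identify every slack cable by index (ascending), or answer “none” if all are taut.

1

cable 1: √((3.5000)²+(8.5000)²)=9.1924, C_1=10.5023: slack
cable 2: √((9.5000)²+(-1.5000)²)=9.6177, C_2=9.6176: taut
cable 3: √((9.5000)²+(3.5000)²)=10.1242, C_3=10.1242: taut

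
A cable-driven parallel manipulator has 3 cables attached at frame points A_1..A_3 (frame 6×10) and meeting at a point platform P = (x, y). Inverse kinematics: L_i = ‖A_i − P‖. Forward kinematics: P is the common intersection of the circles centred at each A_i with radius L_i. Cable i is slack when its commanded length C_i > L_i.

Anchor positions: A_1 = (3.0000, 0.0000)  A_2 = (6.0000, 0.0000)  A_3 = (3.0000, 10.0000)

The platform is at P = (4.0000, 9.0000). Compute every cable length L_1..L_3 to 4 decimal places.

L_1: Δ = A_1−P = (-1.0000, -9.0000) → ‖Δ‖ = √82.0000 = 9.0554
L_2: Δ = A_2−P = (2.0000, -9.0000) → ‖Δ‖ = √85.0000 = 9.2195
L_3: Δ = A_3−P = (-1.0000, 1.0000) → ‖Δ‖ = √2.0000 = 1.4142

(9.0554, 9.2195, 1.4142)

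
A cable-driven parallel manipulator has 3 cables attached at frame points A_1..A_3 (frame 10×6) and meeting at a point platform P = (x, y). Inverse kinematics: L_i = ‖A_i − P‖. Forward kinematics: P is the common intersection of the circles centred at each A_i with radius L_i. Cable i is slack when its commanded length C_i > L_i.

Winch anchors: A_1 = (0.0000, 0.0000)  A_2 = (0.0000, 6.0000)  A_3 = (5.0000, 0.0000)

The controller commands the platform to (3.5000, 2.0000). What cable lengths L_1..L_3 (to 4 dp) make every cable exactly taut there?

(4.0311, 5.3151, 2.5000)

L_1: Δ = A_1−P = (-3.5000, -2.0000) → ‖Δ‖ = √16.2500 = 4.0311
L_2: Δ = A_2−P = (-3.5000, 4.0000) → ‖Δ‖ = √28.2500 = 5.3151
L_3: Δ = A_3−P = (1.5000, -2.0000) → ‖Δ‖ = √6.2500 = 2.5000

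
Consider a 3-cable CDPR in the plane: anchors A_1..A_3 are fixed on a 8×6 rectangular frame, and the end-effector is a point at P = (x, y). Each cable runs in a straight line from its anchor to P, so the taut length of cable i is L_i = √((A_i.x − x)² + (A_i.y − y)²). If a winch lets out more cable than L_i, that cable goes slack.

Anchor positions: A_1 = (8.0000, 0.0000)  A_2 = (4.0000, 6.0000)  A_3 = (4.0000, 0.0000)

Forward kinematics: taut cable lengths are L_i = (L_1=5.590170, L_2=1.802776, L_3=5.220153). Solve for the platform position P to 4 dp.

(5.5000, 5.0000)

circle eqns → linear via eq_j − eq_1; set c_j = A_j·A_j − L_j²
c_1 = 64.0000+0.0000−31.2500 = 32.7500
8.0000·x − 12.0000·y = c_1−c_2 = -16.0000
8.0000·x + 0.0000·y = c_1−c_3 = 44.0000
solve first two rows → x=5.5000, y=5.0000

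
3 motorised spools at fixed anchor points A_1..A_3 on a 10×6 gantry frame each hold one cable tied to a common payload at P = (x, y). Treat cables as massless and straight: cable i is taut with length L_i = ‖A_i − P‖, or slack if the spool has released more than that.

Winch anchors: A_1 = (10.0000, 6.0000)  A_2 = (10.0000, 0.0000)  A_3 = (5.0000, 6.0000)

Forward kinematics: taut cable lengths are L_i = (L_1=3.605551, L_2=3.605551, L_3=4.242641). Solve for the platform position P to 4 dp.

(8.0000, 3.0000)

circle eqns → linear via eq_j − eq_1; set c_j = A_j·A_j − L_j²
c_1 = 100.0000+36.0000−13.0000 = 123.0000
0.0000·x + 12.0000·y = c_1−c_2 = 36.0000
10.0000·x + 0.0000·y = c_1−c_3 = 80.0000
solve first two rows → x=8.0000, y=3.0000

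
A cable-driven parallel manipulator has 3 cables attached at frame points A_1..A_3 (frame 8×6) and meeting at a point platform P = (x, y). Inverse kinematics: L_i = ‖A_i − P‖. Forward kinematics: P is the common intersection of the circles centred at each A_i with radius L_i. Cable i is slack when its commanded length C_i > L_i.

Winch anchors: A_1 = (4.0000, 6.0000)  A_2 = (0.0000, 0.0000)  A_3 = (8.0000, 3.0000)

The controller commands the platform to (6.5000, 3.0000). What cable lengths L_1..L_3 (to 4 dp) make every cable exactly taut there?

(3.9051, 7.1589, 1.5000)

L_1 = √((4.0000−6.5000)² + (6.0000−3.0000)²) = 3.9051
L_2 = √((0.0000−6.5000)² + (0.0000−3.0000)²) = 7.1589
L_3 = √((8.0000−6.5000)² + (3.0000−3.0000)²) = 1.5000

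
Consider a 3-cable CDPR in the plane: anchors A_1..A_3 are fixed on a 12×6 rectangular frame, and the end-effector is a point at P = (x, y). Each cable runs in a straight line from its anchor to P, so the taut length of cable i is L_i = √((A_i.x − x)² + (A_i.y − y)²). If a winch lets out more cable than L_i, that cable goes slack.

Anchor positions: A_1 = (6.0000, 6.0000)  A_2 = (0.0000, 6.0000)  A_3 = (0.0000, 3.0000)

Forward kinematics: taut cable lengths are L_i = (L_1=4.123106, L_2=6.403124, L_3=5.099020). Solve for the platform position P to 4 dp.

each cable: (A_i−P)·(A_i−P) = L_i²; let q_i = ‖A_i‖²−L_i²
q_1 = 36.0000+36.0000−17.0000 = 55.0000
row 1: 12.0000x + 0.0000y = 60.0000  (q_2=-5.0000)
row 2: 12.0000x + 6.0000y = 72.0000  (q_3=-17.0000)
Cramer on rows 1–2 → x = 5.0000, y = 2.0000

(5.0000, 2.0000)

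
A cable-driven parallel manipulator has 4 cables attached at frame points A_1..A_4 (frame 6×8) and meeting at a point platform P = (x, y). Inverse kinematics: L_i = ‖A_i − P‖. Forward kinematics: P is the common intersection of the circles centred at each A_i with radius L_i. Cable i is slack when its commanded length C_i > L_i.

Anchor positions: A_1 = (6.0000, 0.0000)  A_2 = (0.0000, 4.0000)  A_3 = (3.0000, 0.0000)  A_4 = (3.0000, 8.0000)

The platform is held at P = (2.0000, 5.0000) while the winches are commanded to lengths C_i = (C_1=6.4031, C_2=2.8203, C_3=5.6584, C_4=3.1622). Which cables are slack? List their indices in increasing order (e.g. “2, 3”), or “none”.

2, 3

i=1: geometric 6.4031 vs commanded 6.4031 ⇒ taut
i=2: geometric 2.2361 vs commanded 2.8203 ⇒ slack
i=3: geometric 5.0990 vs commanded 5.6584 ⇒ slack
i=4: geometric 3.1623 vs commanded 3.1622 ⇒ taut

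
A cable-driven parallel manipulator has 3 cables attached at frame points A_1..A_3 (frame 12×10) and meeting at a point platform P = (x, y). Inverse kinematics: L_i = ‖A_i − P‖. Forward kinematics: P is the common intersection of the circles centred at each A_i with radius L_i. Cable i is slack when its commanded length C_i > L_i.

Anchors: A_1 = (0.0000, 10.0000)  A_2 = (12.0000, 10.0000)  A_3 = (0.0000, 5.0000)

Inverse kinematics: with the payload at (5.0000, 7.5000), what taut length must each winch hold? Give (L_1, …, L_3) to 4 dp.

(5.5902, 7.4330, 5.5902)

cable 1: Δx=-5.0000, Δy=2.5000; L_1 = √(Δx²+Δy²) = 5.5902
cable 2: Δx=7.0000, Δy=2.5000; L_2 = √(Δx²+Δy²) = 7.4330
cable 3: Δx=-5.0000, Δy=-2.5000; L_3 = √(Δx²+Δy²) = 5.5902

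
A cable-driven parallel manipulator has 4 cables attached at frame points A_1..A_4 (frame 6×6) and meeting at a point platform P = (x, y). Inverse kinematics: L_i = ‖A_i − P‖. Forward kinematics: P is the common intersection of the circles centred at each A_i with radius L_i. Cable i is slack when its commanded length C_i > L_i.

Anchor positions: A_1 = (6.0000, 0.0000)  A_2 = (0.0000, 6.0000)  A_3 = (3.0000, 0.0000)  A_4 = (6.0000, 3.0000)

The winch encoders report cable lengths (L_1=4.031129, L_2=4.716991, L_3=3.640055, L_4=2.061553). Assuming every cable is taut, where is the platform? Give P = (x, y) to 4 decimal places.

(4.0000, 3.5000)

each cable: (A_i−P)·(A_i−P) = L_i²; let q_i = ‖A_i‖²−L_i²
q_1 = 36.0000+0.0000−16.2500 = 19.7500
row 1: 12.0000x − 12.0000y = 6.0000  (q_2=13.7500)
row 2: 6.0000x + 0.0000y = 24.0000  (q_3=-4.2500)
row 3: 0.0000x − 6.0000y = -21.0000  (q_4=40.7500)
Cramer on rows 1–2 → x = 4.0000, y = 3.5000
check cable 4: ‖A_4−P‖² = 4.2500 ≈ L_4² = 4.2500 ✓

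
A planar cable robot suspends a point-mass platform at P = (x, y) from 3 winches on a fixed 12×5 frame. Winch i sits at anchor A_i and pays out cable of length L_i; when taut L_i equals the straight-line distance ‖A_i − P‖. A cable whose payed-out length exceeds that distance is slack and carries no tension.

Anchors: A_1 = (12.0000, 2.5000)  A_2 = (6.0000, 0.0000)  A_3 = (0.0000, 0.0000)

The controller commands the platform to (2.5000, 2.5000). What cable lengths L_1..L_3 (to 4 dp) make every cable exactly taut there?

L_1 = √((12.0000−2.5000)² + (2.5000−2.5000)²) = 9.5000
L_2 = √((6.0000−2.5000)² + (0.0000−2.5000)²) = 4.3012
L_3 = √((0.0000−2.5000)² + (0.0000−2.5000)²) = 3.5355

(9.5000, 4.3012, 3.5355)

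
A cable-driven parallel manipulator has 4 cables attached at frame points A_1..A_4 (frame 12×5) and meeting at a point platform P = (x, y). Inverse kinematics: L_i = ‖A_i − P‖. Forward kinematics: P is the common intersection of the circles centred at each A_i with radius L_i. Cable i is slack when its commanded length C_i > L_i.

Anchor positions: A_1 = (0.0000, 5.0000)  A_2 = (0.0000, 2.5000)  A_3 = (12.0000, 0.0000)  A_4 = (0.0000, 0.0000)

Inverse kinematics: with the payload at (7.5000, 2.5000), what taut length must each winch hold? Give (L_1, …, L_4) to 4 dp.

(7.9057, 7.5000, 5.1478, 7.9057)

cable 1: Δx=-7.5000, Δy=2.5000; L_1 = √(Δx²+Δy²) = 7.9057
cable 2: Δx=-7.5000, Δy=0.0000; L_2 = √(Δx²+Δy²) = 7.5000
cable 3: Δx=4.5000, Δy=-2.5000; L_3 = √(Δx²+Δy²) = 5.1478
cable 4: Δx=-7.5000, Δy=-2.5000; L_4 = √(Δx²+Δy²) = 7.9057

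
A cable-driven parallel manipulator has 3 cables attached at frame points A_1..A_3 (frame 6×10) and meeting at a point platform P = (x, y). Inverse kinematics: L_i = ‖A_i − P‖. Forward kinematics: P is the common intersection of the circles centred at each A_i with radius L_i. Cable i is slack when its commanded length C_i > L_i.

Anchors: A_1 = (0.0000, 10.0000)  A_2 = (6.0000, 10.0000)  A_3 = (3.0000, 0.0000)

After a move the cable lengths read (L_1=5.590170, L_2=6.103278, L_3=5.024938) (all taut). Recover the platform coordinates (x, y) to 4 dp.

(2.5000, 5.0000)

expand ‖A_i−P‖²=L_i² and subtract eq 1 (c_i ≔ ‖A_i‖²−L_i²)
c_1 = 0.0000+100.0000−31.2500 = 68.7500
eq1−eq2 → [-12.0000  0.0000]·P = -30.0000
eq1−eq3 → [-6.0000  20.0000]·P = 85.0000
2×2 solve → P = (2.5000, 5.0000)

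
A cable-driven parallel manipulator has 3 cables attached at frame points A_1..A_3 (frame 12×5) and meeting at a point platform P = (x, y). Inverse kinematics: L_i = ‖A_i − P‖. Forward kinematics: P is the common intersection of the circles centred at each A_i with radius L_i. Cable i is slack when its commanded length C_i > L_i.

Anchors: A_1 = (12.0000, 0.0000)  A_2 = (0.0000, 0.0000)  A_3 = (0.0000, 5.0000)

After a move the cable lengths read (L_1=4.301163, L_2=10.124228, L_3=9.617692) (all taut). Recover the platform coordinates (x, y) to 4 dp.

(9.5000, 3.5000)

each cable: (A_i−P)·(A_i−P) = L_i²; let k_i = ‖A_i‖²−L_i²
k_1 = 144.0000+0.0000−18.5000 = 125.5000
row 1: 24.0000x + 0.0000y = 228.0000  (k_2=-102.5000)
row 2: 24.0000x − 10.0000y = 193.0000  (k_3=-67.5000)
Cramer on rows 1–2 → x = 9.5000, y = 3.5000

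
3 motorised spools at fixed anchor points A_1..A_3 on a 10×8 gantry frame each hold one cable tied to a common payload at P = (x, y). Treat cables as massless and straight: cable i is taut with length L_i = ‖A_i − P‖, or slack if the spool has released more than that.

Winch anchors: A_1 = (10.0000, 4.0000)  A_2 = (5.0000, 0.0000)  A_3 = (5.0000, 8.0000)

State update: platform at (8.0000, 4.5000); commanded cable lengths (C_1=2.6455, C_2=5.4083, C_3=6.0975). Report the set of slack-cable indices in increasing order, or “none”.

i=1: geometric 2.0616 vs commanded 2.6455 ⇒ slack
i=2: geometric 5.4083 vs commanded 5.4083 ⇒ taut
i=3: geometric 4.6098 vs commanded 6.0975 ⇒ slack

1, 3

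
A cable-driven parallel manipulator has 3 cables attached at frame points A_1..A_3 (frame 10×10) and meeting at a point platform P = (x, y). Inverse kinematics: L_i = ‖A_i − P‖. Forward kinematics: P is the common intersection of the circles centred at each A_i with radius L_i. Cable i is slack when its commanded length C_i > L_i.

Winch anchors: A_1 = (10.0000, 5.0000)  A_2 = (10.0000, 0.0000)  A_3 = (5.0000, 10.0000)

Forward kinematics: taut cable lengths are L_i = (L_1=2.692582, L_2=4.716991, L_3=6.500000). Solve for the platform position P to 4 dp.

(7.5000, 4.0000)

circle eqns → linear via eq_j − eq_1; set q_j = A_j·A_j − L_j²
q_1 = 100.0000+25.0000−7.2500 = 117.7500
0.0000·x + 10.0000·y = q_1−q_2 = 40.0000
10.0000·x − 10.0000·y = q_1−q_3 = 35.0000
solve first two rows → x=7.5000, y=4.0000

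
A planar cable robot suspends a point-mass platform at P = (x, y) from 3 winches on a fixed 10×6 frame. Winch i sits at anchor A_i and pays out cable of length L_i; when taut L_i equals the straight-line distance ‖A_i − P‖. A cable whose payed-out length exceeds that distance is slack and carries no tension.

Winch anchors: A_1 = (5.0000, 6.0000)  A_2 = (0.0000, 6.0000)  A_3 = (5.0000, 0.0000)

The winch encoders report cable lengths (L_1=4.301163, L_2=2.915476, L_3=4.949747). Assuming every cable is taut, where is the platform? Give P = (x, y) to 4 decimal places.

each cable: (A_i−P)·(A_i−P) = L_i²; let k_i = ‖A_i‖²−L_i²
k_1 = 25.0000+36.0000−18.5000 = 42.5000
row 1: 10.0000x + 0.0000y = 15.0000  (k_2=27.5000)
row 2: 0.0000x + 12.0000y = 42.0000  (k_3=0.5000)
Cramer on rows 1–2 → x = 1.5000, y = 3.5000

(1.5000, 3.5000)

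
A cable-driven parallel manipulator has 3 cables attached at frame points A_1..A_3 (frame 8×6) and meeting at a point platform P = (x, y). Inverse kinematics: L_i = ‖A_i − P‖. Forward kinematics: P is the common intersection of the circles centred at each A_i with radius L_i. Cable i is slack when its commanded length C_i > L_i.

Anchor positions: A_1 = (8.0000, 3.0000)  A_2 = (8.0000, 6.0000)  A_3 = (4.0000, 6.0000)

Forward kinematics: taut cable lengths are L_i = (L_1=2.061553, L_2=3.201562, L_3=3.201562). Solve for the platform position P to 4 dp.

each cable: (A_i−P)·(A_i−P) = L_i²; let c_i = ‖A_i‖²−L_i²
c_1 = 64.0000+9.0000−4.2500 = 68.7500
row 1: 0.0000x − 6.0000y = -21.0000  (c_2=89.7500)
row 2: 8.0000x − 6.0000y = 27.0000  (c_3=41.7500)
Cramer on rows 1–2 → x = 6.0000, y = 3.5000

(6.0000, 3.5000)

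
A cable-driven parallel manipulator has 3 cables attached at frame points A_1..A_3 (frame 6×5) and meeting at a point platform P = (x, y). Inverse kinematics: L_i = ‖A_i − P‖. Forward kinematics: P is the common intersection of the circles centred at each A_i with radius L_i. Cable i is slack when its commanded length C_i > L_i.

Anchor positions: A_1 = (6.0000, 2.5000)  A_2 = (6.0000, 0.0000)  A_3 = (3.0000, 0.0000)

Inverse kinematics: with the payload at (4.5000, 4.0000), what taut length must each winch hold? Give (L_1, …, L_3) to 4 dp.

L_1: Δ = A_1−P = (1.5000, -1.5000) → ‖Δ‖ = √4.5000 = 2.1213
L_2: Δ = A_2−P = (1.5000, -4.0000) → ‖Δ‖ = √18.2500 = 4.2720
L_3: Δ = A_3−P = (-1.5000, -4.0000) → ‖Δ‖ = √18.2500 = 4.2720

(2.1213, 4.2720, 4.2720)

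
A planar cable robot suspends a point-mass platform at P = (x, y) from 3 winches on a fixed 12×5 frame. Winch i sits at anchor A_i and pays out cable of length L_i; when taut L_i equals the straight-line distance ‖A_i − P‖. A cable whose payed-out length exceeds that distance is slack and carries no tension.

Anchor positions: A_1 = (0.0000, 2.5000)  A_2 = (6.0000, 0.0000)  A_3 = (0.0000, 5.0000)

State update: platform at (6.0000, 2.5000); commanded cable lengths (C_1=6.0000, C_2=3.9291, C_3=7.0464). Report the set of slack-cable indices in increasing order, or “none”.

cable 1: L_1 = ‖A_1−P‖ = 6.0000;  C_1 = 6.0000 → taut
cable 2: L_2 = ‖A_2−P‖ = 2.5000;  C_2 = 3.9291 → slack
cable 3: L_3 = ‖A_3−P‖ = 6.5000;  C_3 = 7.0464 → slack

2, 3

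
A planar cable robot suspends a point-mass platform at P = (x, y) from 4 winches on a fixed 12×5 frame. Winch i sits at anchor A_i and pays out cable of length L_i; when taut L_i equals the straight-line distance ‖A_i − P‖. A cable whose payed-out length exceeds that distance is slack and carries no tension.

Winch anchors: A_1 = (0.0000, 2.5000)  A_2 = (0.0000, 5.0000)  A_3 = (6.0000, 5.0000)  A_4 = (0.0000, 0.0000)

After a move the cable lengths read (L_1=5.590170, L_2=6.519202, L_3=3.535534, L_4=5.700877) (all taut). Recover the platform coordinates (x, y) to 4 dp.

(5.5000, 1.5000)

circle eqns → linear via eq_j − eq_1; set c_j = A_j·A_j − L_j²
c_1 = 0.0000+6.2500−31.2500 = -25.0000
0.0000·x − 5.0000·y = c_1−c_2 = -7.5000
-12.0000·x − 5.0000·y = c_1−c_3 = -73.5000
0.0000·x + 5.0000·y = c_1−c_4 = 7.5000
solve first two rows → x=5.5000, y=1.5000
check cable 4: ‖A_4−P‖² = 32.5000 ≈ L_4² = 32.5000 ✓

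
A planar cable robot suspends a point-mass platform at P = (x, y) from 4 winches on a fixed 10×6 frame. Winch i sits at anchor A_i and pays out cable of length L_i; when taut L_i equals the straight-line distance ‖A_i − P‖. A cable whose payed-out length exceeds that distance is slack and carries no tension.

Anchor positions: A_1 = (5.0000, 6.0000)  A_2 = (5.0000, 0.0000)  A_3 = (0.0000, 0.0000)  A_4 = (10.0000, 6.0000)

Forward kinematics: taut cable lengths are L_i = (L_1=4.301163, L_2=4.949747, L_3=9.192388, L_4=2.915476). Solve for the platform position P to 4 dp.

(8.5000, 3.5000)

each cable: (A_i−P)·(A_i−P) = L_i²; let c_i = ‖A_i‖²−L_i²
c_1 = 25.0000+36.0000−18.5000 = 42.5000
row 1: 0.0000x + 12.0000y = 42.0000  (c_2=0.5000)
row 2: 10.0000x + 12.0000y = 127.0000  (c_3=-84.5000)
row 3: -10.0000x + 0.0000y = -85.0000  (c_4=127.5000)
Cramer on rows 1–2 → x = 8.5000, y = 3.5000
check cable 4: ‖A_4−P‖² = 8.5000 ≈ L_4² = 8.5000 ✓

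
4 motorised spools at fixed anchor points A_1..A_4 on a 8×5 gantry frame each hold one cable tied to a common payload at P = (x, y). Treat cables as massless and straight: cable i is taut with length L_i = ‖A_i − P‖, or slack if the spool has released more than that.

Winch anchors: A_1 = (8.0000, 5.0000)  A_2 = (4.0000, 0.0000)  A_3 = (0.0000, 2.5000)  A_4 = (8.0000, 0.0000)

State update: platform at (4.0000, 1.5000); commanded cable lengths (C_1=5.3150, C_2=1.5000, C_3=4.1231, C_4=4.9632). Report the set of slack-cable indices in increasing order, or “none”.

4

cable 1: √((4.0000)²+(3.5000)²)=5.3151, C_1=5.3150: taut
cable 2: √((0.0000)²+(-1.5000)²)=1.5000, C_2=1.5000: taut
cable 3: √((-4.0000)²+(1.0000)²)=4.1231, C_3=4.1231: taut
cable 4: √((4.0000)²+(-1.5000)²)=4.2720, C_4=4.9632: slack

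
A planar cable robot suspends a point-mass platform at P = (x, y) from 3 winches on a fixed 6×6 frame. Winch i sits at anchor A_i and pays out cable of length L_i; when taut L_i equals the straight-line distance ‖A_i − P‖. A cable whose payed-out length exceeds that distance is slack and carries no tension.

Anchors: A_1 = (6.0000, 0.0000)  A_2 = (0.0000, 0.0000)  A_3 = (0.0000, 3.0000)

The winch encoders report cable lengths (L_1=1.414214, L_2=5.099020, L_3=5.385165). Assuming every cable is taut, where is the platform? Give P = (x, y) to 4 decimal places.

circle eqns → linear via eq_j − eq_1; set k_j = A_j·A_j − L_j²
k_1 = 36.0000+0.0000−2.0000 = 34.0000
12.0000·x + 0.0000·y = k_1−k_2 = 60.0000
12.0000·x − 6.0000·y = k_1−k_3 = 54.0000
solve first two rows → x=5.0000, y=1.0000

(5.0000, 1.0000)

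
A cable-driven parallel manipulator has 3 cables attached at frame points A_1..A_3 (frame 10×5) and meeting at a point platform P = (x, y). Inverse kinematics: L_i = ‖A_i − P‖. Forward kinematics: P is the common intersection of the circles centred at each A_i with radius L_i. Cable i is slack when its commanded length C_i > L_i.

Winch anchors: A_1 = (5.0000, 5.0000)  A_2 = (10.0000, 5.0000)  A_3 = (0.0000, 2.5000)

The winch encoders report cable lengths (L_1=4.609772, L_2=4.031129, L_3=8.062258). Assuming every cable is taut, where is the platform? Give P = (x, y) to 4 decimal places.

each cable: (A_i−P)·(A_i−P) = L_i²; let k_i = ‖A_i‖²−L_i²
k_1 = 25.0000+25.0000−21.2500 = 28.7500
row 1: -10.0000x + 0.0000y = -80.0000  (k_2=108.7500)
row 2: 10.0000x + 5.0000y = 87.5000  (k_3=-58.7500)
Cramer on rows 1–2 → x = 8.0000, y = 1.5000

(8.0000, 1.5000)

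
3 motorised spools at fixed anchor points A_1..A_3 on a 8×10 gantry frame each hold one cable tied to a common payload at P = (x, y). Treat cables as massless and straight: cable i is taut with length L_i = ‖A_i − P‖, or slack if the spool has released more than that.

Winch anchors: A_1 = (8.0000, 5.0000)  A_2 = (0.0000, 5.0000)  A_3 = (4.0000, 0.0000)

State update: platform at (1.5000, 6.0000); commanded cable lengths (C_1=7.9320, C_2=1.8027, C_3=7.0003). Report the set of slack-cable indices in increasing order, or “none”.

cable 1: L_1 = ‖A_1−P‖ = 6.5765;  C_1 = 7.9320 → slack
cable 2: L_2 = ‖A_2−P‖ = 1.8028;  C_2 = 1.8027 → taut
cable 3: L_3 = ‖A_3−P‖ = 6.5000;  C_3 = 7.0003 → slack

1, 3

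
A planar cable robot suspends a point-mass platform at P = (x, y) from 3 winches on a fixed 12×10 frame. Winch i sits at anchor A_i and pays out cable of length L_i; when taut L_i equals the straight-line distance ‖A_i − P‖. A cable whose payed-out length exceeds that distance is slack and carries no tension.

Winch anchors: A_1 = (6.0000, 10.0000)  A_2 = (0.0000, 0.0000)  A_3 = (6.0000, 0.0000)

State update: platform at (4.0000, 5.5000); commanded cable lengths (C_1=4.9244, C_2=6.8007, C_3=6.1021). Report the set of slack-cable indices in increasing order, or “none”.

3

cable 1: L_1 = ‖A_1−P‖ = 4.9244;  C_1 = 4.9244 → taut
cable 2: L_2 = ‖A_2−P‖ = 6.8007;  C_2 = 6.8007 → taut
cable 3: L_3 = ‖A_3−P‖ = 5.8523;  C_3 = 6.1021 → slack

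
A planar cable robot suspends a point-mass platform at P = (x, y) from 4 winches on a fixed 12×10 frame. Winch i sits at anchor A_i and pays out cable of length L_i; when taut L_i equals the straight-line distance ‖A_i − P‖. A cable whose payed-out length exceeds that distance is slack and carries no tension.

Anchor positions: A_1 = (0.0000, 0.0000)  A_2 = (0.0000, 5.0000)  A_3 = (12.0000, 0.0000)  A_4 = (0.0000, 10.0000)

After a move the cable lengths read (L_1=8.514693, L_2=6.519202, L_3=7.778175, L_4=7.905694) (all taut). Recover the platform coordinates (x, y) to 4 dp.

expand ‖A_i−P‖²=L_i² and subtract eq 1 (k_i ≔ ‖A_i‖²−L_i²)
k_1 = 0.0000+0.0000−72.5000 = -72.5000
eq1−eq2 → [0.0000  -10.0000]·P = -55.0000
eq1−eq3 → [-24.0000  0.0000]·P = -156.0000
eq1−eq4 → [0.0000  -20.0000]·P = -110.0000
2×2 solve → P = (6.5000, 5.5000)
check cable 4: ‖A_4−P‖² = 62.5000 ≈ L_4² = 62.5000 ✓

(6.5000, 5.5000)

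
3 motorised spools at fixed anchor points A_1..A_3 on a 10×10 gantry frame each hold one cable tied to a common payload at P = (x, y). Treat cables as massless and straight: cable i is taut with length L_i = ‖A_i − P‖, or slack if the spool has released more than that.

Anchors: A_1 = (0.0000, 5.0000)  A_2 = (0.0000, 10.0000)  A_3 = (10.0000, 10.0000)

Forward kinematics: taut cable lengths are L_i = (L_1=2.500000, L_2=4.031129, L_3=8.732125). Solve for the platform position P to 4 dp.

(2.0000, 6.5000)

circle eqns → linear via eq_j − eq_1; set k_j = A_j·A_j − L_j²
k_1 = 0.0000+25.0000−6.2500 = 18.7500
0.0000·x − 10.0000·y = k_1−k_2 = -65.0000
-20.0000·x − 10.0000·y = k_1−k_3 = -105.0000
solve first two rows → x=2.0000, y=6.5000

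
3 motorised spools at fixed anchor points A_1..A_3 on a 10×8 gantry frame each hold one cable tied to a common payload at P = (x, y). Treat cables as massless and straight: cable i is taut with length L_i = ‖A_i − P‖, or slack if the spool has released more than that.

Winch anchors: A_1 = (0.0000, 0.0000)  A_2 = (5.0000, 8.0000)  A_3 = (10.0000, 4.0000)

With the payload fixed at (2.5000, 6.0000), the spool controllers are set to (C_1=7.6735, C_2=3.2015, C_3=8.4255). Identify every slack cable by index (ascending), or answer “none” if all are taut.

1, 3

cable 1: √((-2.5000)²+(-6.0000)²)=6.5000, C_1=7.6735: slack
cable 2: √((2.5000)²+(2.0000)²)=3.2016, C_2=3.2015: taut
cable 3: √((7.5000)²+(-2.0000)²)=7.7621, C_3=8.4255: slack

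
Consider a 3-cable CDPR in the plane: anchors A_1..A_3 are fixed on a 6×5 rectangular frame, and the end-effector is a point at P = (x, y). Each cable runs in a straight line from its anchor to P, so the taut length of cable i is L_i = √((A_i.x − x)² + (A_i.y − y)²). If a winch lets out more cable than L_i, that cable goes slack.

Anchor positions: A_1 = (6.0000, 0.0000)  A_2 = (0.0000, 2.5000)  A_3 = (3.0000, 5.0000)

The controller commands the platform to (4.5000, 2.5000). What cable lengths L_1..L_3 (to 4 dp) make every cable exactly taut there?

cable 1: Δx=1.5000, Δy=-2.5000; L_1 = √(Δx²+Δy²) = 2.9155
cable 2: Δx=-4.5000, Δy=0.0000; L_2 = √(Δx²+Δy²) = 4.5000
cable 3: Δx=-1.5000, Δy=2.5000; L_3 = √(Δx²+Δy²) = 2.9155

(2.9155, 4.5000, 2.9155)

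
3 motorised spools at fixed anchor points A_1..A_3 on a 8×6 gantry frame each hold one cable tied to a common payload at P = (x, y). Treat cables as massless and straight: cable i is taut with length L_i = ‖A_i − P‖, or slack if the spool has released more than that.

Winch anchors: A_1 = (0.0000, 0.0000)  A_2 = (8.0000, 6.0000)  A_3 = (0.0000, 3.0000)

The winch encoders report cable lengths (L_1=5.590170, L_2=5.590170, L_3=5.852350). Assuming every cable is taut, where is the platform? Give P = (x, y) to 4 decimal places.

(5.5000, 1.0000)

expand ‖A_i−P‖²=L_i² and subtract eq 1 (q_i ≔ ‖A_i‖²−L_i²)
q_1 = 0.0000+0.0000−31.2500 = -31.2500
eq1−eq2 → [-16.0000  -12.0000]·P = -100.0000
eq1−eq3 → [0.0000  -6.0000]·P = -6.0000
2×2 solve → P = (5.5000, 1.0000)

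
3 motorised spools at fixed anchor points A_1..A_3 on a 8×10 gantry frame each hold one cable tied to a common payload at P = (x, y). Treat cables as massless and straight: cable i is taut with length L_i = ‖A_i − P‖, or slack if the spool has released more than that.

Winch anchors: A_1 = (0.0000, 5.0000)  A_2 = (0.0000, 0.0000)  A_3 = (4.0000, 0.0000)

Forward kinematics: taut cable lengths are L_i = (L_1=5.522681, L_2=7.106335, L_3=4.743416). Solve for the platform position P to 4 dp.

circle eqns → linear via eq_j − eq_1; set c_j = A_j·A_j − L_j²
c_1 = 0.0000+25.0000−30.5000 = -5.5000
0.0000·x + 10.0000·y = c_1−c_2 = 45.0000
-8.0000·x + 10.0000·y = c_1−c_3 = 1.0000
solve first two rows → x=5.5000, y=4.5000

(5.5000, 4.5000)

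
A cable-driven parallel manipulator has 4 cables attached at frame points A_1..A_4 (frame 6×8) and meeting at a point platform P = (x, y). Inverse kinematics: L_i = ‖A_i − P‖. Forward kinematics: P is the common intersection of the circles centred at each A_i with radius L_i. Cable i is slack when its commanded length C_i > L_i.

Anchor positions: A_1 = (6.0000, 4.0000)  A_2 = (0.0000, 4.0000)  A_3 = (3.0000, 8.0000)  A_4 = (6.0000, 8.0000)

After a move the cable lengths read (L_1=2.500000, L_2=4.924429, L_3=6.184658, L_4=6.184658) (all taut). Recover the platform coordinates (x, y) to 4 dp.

(4.5000, 2.0000)

circle eqns → linear via eq_j − eq_1; set c_j = A_j·A_j − L_j²
c_1 = 36.0000+16.0000−6.2500 = 45.7500
12.0000·x + 0.0000·y = c_1−c_2 = 54.0000
6.0000·x − 8.0000·y = c_1−c_3 = 11.0000
0.0000·x − 8.0000·y = c_1−c_4 = -16.0000
solve first two rows → x=4.5000, y=2.0000
check cable 4: ‖A_4−P‖² = 38.2500 ≈ L_4² = 38.2500 ✓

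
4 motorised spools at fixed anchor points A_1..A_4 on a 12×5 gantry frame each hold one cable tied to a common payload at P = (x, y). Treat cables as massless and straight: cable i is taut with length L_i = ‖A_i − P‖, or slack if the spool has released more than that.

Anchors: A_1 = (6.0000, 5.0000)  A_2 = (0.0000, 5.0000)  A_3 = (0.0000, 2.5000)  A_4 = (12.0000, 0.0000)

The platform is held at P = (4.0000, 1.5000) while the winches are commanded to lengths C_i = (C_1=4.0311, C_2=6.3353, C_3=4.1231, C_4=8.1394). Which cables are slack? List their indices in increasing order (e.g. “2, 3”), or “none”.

i=1: geometric 4.0311 vs commanded 4.0311 ⇒ taut
i=2: geometric 5.3151 vs commanded 6.3353 ⇒ slack
i=3: geometric 4.1231 vs commanded 4.1231 ⇒ taut
i=4: geometric 8.1394 vs commanded 8.1394 ⇒ taut

2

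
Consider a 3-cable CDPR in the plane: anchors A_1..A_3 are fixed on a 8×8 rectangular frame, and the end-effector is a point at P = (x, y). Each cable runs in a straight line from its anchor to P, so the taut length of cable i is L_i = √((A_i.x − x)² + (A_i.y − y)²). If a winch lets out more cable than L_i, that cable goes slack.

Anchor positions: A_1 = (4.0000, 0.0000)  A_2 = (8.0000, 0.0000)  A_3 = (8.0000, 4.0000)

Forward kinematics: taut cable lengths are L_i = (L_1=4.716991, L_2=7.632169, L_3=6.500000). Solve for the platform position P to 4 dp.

(1.5000, 4.0000)

circle eqns → linear via eq_j − eq_1; set q_j = A_j·A_j − L_j²
q_1 = 16.0000+0.0000−22.2500 = -6.2500
-8.0000·x + 0.0000·y = q_1−q_2 = -12.0000
-8.0000·x − 8.0000·y = q_1−q_3 = -44.0000
solve first two rows → x=1.5000, y=4.0000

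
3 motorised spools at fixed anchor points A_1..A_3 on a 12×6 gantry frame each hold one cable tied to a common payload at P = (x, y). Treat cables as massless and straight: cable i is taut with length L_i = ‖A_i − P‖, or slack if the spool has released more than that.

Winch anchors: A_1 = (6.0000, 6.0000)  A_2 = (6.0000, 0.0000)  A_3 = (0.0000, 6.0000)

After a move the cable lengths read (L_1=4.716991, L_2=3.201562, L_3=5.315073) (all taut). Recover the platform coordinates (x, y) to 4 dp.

(3.5000, 2.0000)

circle eqns → linear via eq_j − eq_1; set c_j = A_j·A_j − L_j²
c_1 = 36.0000+36.0000−22.2500 = 49.7500
0.0000·x + 12.0000·y = c_1−c_2 = 24.0000
12.0000·x + 0.0000·y = c_1−c_3 = 42.0000
solve first two rows → x=3.5000, y=2.0000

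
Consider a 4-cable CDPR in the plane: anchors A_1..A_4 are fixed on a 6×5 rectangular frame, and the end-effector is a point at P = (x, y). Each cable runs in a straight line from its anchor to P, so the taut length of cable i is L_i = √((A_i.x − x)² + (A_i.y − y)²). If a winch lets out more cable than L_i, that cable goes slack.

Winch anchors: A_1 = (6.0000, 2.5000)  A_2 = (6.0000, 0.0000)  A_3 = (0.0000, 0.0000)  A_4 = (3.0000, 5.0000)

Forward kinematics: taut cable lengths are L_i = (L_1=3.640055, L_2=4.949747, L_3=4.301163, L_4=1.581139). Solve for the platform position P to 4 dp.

each cable: (A_i−P)·(A_i−P) = L_i²; let k_i = ‖A_i‖²−L_i²
k_1 = 36.0000+6.2500−13.2500 = 29.0000
row 1: 0.0000x + 5.0000y = 17.5000  (k_2=11.5000)
row 2: 12.0000x + 5.0000y = 47.5000  (k_3=-18.5000)
row 3: 6.0000x − 5.0000y = -2.5000  (k_4=31.5000)
Cramer on rows 1–2 → x = 2.5000, y = 3.5000
check cable 4: ‖A_4−P‖² = 2.5000 ≈ L_4² = 2.5000 ✓

(2.5000, 3.5000)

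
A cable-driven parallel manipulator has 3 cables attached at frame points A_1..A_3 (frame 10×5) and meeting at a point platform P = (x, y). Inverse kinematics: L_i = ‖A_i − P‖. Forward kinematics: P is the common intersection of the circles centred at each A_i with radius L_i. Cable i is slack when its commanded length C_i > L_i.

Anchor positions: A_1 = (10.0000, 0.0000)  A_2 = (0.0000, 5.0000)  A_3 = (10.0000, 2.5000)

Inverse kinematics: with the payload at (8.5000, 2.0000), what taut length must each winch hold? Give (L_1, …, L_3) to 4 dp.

(2.5000, 9.0139, 1.5811)

L_1: Δ = A_1−P = (1.5000, -2.0000) → ‖Δ‖ = √6.2500 = 2.5000
L_2: Δ = A_2−P = (-8.5000, 3.0000) → ‖Δ‖ = √81.2500 = 9.0139
L_3: Δ = A_3−P = (1.5000, 0.5000) → ‖Δ‖ = √2.5000 = 1.5811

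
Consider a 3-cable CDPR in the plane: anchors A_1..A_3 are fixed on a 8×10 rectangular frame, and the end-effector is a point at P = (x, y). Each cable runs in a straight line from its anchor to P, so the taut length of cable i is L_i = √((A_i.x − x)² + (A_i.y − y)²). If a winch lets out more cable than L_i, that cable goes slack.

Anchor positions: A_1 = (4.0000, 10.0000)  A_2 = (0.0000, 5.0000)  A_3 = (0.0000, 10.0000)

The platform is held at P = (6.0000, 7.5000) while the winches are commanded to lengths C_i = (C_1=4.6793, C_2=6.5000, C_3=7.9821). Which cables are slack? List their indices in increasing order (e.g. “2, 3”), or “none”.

cable 1: L_1 = ‖A_1−P‖ = 3.2016;  C_1 = 4.6793 → slack
cable 2: L_2 = ‖A_2−P‖ = 6.5000;  C_2 = 6.5000 → taut
cable 3: L_3 = ‖A_3−P‖ = 6.5000;  C_3 = 7.9821 → slack

1, 3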